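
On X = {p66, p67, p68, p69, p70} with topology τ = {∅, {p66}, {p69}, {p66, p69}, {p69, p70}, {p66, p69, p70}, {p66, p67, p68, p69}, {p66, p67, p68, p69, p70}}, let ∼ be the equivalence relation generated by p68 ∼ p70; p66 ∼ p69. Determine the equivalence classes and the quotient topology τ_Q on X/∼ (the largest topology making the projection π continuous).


X/∼ = {[p66=p69], [p67], [p68=p70]}; |τ_Q| = 3.

Equivalence classes: [p66=p69], [p67], [p68=p70].
Quotient map π: X → X/∼ sends p66 ↦ [p66=p69], p67 ↦ [p67], p68 ↦ [p68=p70], p69 ↦ [p66=p69], p70 ↦ [p68=p70].
For each subset V ⊆ X/∼, compute π^{-1}(V) ⊆ X and check whether π^{-1}(V) ∈ τ. V is open in τ_Q iff π^{-1}(V) ∈ τ.
  V = {}: π^{-1}(V) = ∅ ∈ τ ✓.
  V = {[p66=p69]}: π^{-1}(V) = {p66, p69} ∈ τ ✓.
  V = {[p67]}: π^{-1}(V) = {p67} ∉ τ ✗.
  V = {[p66=p69], [p67]}: π^{-1}(V) = {p66, p67, p69} ∉ τ ✗.
  V = {[p68=p70]}: π^{-1}(V) = {p68, p70} ∉ τ ✗.
  V = {[p66=p69], [p68=p70]}: π^{-1}(V) = {p66, p68, p69, p70} ∉ τ ✗.
  V = {[p67], [p68=p70]}: π^{-1}(V) = {p67, p68, p70} ∉ τ ✗.
  V = {[p66=p69], [p67], [p68=p70]}: π^{-1}(V) = {p66, p67, p68, p69, p70} ∈ τ ✓.
Open sets in the quotient: τ_Q = {{}, {[p66=p69]}, {[p66=p69], [p67], [p68=p70]}} (3 elements).


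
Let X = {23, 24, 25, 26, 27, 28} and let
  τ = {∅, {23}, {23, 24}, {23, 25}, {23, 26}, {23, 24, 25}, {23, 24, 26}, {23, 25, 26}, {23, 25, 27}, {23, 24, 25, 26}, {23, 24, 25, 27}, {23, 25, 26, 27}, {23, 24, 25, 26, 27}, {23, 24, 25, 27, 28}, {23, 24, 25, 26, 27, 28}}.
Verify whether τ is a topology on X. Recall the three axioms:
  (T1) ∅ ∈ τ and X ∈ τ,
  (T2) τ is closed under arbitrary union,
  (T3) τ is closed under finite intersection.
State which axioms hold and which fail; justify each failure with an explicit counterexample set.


τ IS a topology on X.

Axiom (T1): ∅ ∈ τ? Yes; X ∈ τ? Yes.
Axiom (T2/T3): check pairwise unions and intersections of members of τ.
All pairwise intersections and unions checked — each lies in τ. Therefore τ satisfies (T1), (T2), (T3): it IS a topology on X.


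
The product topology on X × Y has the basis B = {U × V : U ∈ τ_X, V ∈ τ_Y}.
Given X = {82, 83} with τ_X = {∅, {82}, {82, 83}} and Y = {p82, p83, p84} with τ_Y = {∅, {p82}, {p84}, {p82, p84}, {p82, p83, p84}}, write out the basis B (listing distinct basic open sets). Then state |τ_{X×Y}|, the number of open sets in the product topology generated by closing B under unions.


Basis B = {∅ × ∅, {82} × {p82}, {82} × {p84}, {82} × {p82, p84}, {82, 83} × {p82}, {82, 83} × {p84}, {82} × {p82, p83, p84}, {82, 83} × {p82, p84}, {82, 83} × {p82, p83, p84}}; |τ_{X×Y}| = 14.

Enumerate products U × V with U ∈ τ_X, V ∈ τ_Y (deduplicated):
  ∅ × ∅ = {} (∅)
  {82} × {p82} = {(82,p82)}
  {82} × {p84} = {(82,p84)}
  {82} × {p82, p84} = {(82,p82), (82,p84)}
  {82, 83} × {p82} = {(82,p82), (83,p82)}
  {82, 83} × {p84} = {(82,p84), (83,p84)}
  {82} × {p82, p83, p84} = {(82,p82), (82,p83), (82,p84)}
  {82, 83} × {p82, p84} = {(82,p82), (82,p84), (83,p82), (83,p84)}
  {82, 83} × {p82, p83, p84} = {(82,p82), (82,p83), (82,p84), (83,p82), (83,p83), (83,p84)}
These 9 distinct sets form the basis B.
Close under arbitrary unions to get τ_{X×Y}; counting gives |τ_{X×Y}| = 14.


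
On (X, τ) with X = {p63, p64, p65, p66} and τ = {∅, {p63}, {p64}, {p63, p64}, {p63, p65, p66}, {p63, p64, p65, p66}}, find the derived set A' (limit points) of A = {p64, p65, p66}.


A' = {p65, p66}

For each x ∈ X, list the open sets U ∈ τ with x ∈ U, then check whether U ∩ (A ∖ {x}) ≠ ∅ for every such U.
  x = p63: open {p63} ∋ x has {p63} ∩ (A ∖ {p63}) = ∅, so x is NOT a limit point.
  x = p64: open {p64} ∋ x has {p64} ∩ (A ∖ {p64}) = ∅, so x is NOT a limit point.
  x = p65: opens ∋ x are {p63, p65, p66}, {p63, p64, p65, p66}; each meets A ∖ {p65}, so x IS a limit point.
  x = p66: opens ∋ x are {p63, p65, p66}, {p63, p64, p65, p66}; each meets A ∖ {p66}, so x IS a limit point.
Collecting: A' = {p65, p66}.


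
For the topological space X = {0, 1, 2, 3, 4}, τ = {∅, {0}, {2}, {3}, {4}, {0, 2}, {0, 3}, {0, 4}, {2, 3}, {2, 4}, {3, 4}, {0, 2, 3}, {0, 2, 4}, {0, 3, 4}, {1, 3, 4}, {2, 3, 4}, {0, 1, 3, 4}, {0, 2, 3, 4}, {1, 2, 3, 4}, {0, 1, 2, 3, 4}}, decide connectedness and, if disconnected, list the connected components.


(X, τ) is disconnected; components = [{0}, {2}, {1, 3, 4}].

Find clopen sets (U ∈ τ with X ∖ U ∈ τ):
  U = ∅, X ∖ U = {0, 1, 2, 3, 4} — both open, so U is clopen.
  U = {0}, X ∖ U = {1, 2, 3, 4} — both open, so U is clopen.
  U = {2}, X ∖ U = {0, 1, 3, 4} — both open, so U is clopen.
  U = {0, 2}, X ∖ U = {1, 3, 4} — both open, so U is clopen.
  U = {1, 3, 4}, X ∖ U = {0, 2} — both open, so U is clopen.
  U = {0, 1, 3, 4}, X ∖ U = {2} — both open, so U is clopen.
  U = {1, 2, 3, 4}, X ∖ U = {0} — both open, so U is clopen.
  U = {0, 1, 2, 3, 4}, X ∖ U = ∅ — both open, so U is clopen.
Nontrivial clopen(s) exist: e.g. {0, 2}. So (X, τ) is disconnected.
Compute connected components by grouping points that agree on all clopens:
  component: {0}
  component: {2}
  component: {1, 3, 4}


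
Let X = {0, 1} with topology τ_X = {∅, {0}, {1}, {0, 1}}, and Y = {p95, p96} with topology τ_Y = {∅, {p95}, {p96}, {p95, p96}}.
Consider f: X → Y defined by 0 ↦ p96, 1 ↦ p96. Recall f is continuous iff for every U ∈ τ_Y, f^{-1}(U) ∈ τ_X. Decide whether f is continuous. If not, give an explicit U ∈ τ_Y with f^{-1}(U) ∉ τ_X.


f IS continuous.

Compute f^{-1}(U) for each U ∈ τ_Y:
  U = ∅: f^{-1}(U) = ∅ ∈ τ_X ✓.
  U = {p95}: f^{-1}(U) = ∅ ∈ τ_X ✓.
  U = {p96}: f^{-1}(U) = {0, 1} ∈ τ_X ✓.
  U = {p95, p96}: f^{-1}(U) = {0, 1} ∈ τ_X ✓.
Every preimage lies in τ_X, so f IS continuous.


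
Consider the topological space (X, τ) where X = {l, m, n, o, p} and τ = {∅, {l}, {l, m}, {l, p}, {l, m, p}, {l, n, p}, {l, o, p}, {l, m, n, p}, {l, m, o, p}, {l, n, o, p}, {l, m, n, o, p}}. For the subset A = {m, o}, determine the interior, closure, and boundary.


int(A) = ∅, cl(A) = {m, o}, ∂A = {m, o}.

Closed sets in (X, τ) are complements of opens:
  closed(X, τ) = {∅, {m}, {n}, {o}, {m, n}, {m, o}, {n, o}, {m, n, o}, {n, o, p}, {m, n, o, p}, {l, m, n, o, p}}.
int(A) = ⋃ {U ∈ τ : U ⊆ A}. Opens contained in A: ∅.
Taking the union of these: int(A) = ∅.
cl(A) = ⋂ {C closed : A ⊆ C}. Closed sets containing A: {m, o}, {m, n, o}, {m, n, o, p}, {l, m, n, o, p}.
Intersecting these: cl(A) = {m, o}.
∂A = cl(A) ∖ int(A) = {m, o} ∖ ∅ = {m, o}.


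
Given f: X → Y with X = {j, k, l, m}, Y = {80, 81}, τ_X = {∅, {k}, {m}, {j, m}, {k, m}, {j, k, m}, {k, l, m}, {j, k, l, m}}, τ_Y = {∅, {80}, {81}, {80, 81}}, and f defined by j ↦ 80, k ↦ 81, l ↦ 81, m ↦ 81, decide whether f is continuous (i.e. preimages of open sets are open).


f is NOT continuous.

Compute f^{-1}(U) for each U ∈ τ_Y:
  U = ∅: f^{-1}(U) = ∅ ∈ τ_X ✓.
  U = {80}: f^{-1}(U) = {j} ∉ τ_X ✗.
  U = {81}: f^{-1}(U) = {k, l, m} ∈ τ_X ✓.
  U = {80, 81}: f^{-1}(U) = {j, k, l, m} ∈ τ_X ✓.
Found U = {80} with f^{-1}(U) = {j} not in τ_X. Therefore f is NOT continuous.


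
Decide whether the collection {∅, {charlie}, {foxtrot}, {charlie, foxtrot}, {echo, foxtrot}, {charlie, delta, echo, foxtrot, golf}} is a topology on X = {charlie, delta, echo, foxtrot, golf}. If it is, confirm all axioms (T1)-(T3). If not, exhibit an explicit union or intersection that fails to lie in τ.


τ is NOT a topology on X.

Axiom (T1): ∅ ∈ τ? Yes; X ∈ τ? Yes.
Axiom (T2/T3): check pairwise unions and intersections of members of τ.
Counterexample for (T2): {charlie} ∪ {echo, foxtrot} = {charlie, echo, foxtrot} ∉ τ. Therefore τ is NOT a topology.


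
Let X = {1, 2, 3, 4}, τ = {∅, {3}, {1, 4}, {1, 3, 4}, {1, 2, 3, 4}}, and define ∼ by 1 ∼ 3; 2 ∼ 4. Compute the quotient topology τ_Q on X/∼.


X/∼ = {[1=3], [2=4]}; |τ_Q| = 2.

Equivalence classes: [1=3], [2=4].
Quotient map π: X → X/∼ sends 1 ↦ [1=3], 2 ↦ [2=4], 3 ↦ [1=3], 4 ↦ [2=4].
For each subset V ⊆ X/∼, compute π^{-1}(V) ⊆ X and check whether π^{-1}(V) ∈ τ. V is open in τ_Q iff π^{-1}(V) ∈ τ.
  V = {}: π^{-1}(V) = ∅ ∈ τ ✓.
  V = {[1=3]}: π^{-1}(V) = {1, 3} ∉ τ ✗.
  V = {[2=4]}: π^{-1}(V) = {2, 4} ∉ τ ✗.
  V = {[1=3], [2=4]}: π^{-1}(V) = {1, 2, 3, 4} ∈ τ ✓.
Open sets in the quotient: τ_Q = {{}, {[1=3], [2=4]}} (2 elements).


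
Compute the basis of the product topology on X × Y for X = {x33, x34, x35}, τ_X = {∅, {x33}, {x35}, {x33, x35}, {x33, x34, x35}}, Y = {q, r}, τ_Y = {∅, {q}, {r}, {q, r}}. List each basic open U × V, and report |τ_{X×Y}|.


Basis B = {∅ × ∅, {x33} × {q}, {x33} × {r}, {x35} × {q}, {x35} × {r}, {x33} × {q, r}, {x33, x35} × {q}, {x33, x35} × {r}, {x35} × {q, r}, {x33, x34, x35} × {q}, {x33, x34, x35} × {r}, {x33, x35} × {q, r}, {x33, x34, x35} × {q, r}}; |τ_{X×Y}| = 25.

Enumerate products U × V with U ∈ τ_X, V ∈ τ_Y (deduplicated):
  ∅ × ∅ = {} (∅)
  {x33} × {q} = {(x33,q)}
  {x33} × {r} = {(x33,r)}
  {x35} × {q} = {(x35,q)}
  {x35} × {r} = {(x35,r)}
  {x33} × {q, r} = {(x33,q), (x33,r)}
  {x33, x35} × {q} = {(x33,q), (x35,q)}
  {x33, x35} × {r} = {(x33,r), (x35,r)}
  {x35} × {q, r} = {(x35,q), (x35,r)}
  {x33, x34, x35} × {q} = {(x33,q), (x34,q), (x35,q)}
  {x33, x34, x35} × {r} = {(x33,r), (x34,r), (x35,r)}
  {x33, x35} × {q, r} = {(x33,q), (x33,r), (x35,q), (x35,r)}
  {x33, x34, x35} × {q, r} = {(x33,q), (x33,r), (x34,q), (x34,r), (x35,q), (x35,r)}
These 13 distinct sets form the basis B.
Close under arbitrary unions to get τ_{X×Y}; counting gives |τ_{X×Y}| = 25.


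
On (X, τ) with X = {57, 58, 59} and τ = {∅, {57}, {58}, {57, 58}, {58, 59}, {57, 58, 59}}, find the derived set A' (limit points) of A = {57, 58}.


A' = {59}

For each x ∈ X, list the open sets U ∈ τ with x ∈ U, then check whether U ∩ (A ∖ {x}) ≠ ∅ for every such U.
  x = 57: open {57} ∋ x has {57} ∩ (A ∖ {57}) = ∅, so x is NOT a limit point.
  x = 58: open {58} ∋ x has {58} ∩ (A ∖ {58}) = ∅, so x is NOT a limit point.
  x = 59: opens ∋ x are {58, 59}, {57, 58, 59}; each meets A ∖ {59}, so x IS a limit point.
Collecting: A' = {59}.


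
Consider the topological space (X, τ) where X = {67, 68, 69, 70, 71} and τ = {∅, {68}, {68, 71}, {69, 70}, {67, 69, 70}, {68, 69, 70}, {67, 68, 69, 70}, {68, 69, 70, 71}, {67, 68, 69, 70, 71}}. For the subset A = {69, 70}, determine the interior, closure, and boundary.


int(A) = {69, 70}, cl(A) = {67, 69, 70}, ∂A = {67}.

Closed sets in (X, τ) are complements of opens:
  closed(X, τ) = {∅, {67}, {71}, {67, 71}, {68, 71}, {67, 68, 71}, {67, 69, 70}, {67, 69, 70, 71}, {67, 68, 69, 70, 71}}.
int(A) = ⋃ {U ∈ τ : U ⊆ A}. Opens contained in A: ∅, {69, 70}.
Taking the union of these: int(A) = {69, 70}.
cl(A) = ⋂ {C closed : A ⊆ C}. Closed sets containing A: {67, 69, 70}, {67, 69, 70, 71}, {67, 68, 69, 70, 71}.
Intersecting these: cl(A) = {67, 69, 70}.
∂A = cl(A) ∖ int(A) = {67, 69, 70} ∖ {69, 70} = {67}.


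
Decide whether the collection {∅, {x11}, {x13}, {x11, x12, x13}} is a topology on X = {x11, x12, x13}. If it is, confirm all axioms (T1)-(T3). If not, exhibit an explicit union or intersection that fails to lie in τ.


τ is NOT a topology on X.

Axiom (T1): ∅ ∈ τ? Yes; X ∈ τ? Yes.
Axiom (T2/T3): check pairwise unions and intersections of members of τ.
Counterexample for (T2): {x11} ∪ {x13} = {x11, x13} ∉ τ. Therefore τ is NOT a topology.


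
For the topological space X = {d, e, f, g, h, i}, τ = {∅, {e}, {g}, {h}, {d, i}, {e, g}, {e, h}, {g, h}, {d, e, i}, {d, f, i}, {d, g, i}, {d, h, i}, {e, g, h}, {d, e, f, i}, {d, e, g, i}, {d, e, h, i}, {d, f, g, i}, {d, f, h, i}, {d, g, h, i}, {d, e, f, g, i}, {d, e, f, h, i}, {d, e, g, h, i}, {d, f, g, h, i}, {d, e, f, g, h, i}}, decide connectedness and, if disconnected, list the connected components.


(X, τ) is disconnected; components = [{e}, {g}, {h}, {d, f, i}].

Find clopen sets (U ∈ τ with X ∖ U ∈ τ):
  U = ∅, X ∖ U = {d, e, f, g, h, i} — both open, so U is clopen.
  U = {e}, X ∖ U = {d, f, g, h, i} — both open, so U is clopen.
  U = {g}, X ∖ U = {d, e, f, h, i} — both open, so U is clopen.
  U = {h}, X ∖ U = {d, e, f, g, i} — both open, so U is clopen.
  U = {e, g}, X ∖ U = {d, f, h, i} — both open, so U is clopen.
  U = {e, h}, X ∖ U = {d, f, g, i} — both open, so U is clopen.
  U = {g, h}, X ∖ U = {d, e, f, i} — both open, so U is clopen.
  U = {d, f, i}, X ∖ U = {e, g, h} — both open, so U is clopen.
  U = {e, g, h}, X ∖ U = {d, f, i} — both open, so U is clopen.
  U = {d, e, f, i}, X ∖ U = {g, h} — both open, so U is clopen.
  U = {d, f, g, i}, X ∖ U = {e, h} — both open, so U is clopen.
  U = {d, f, h, i}, X ∖ U = {e, g} — both open, so U is clopen.
  U = {d, e, f, g, i}, X ∖ U = {h} — both open, so U is clopen.
  U = {d, e, f, h, i}, X ∖ U = {g} — both open, so U is clopen.
  U = {d, f, g, h, i}, X ∖ U = {e} — both open, so U is clopen.
  U = {d, e, f, g, h, i}, X ∖ U = ∅ — both open, so U is clopen.
Nontrivial clopen(s) exist: e.g. {d, f, i}. So (X, τ) is disconnected.
Compute connected components by grouping points that agree on all clopens:
  component: {e}
  component: {g}
  component: {h}
  component: {d, f, i}


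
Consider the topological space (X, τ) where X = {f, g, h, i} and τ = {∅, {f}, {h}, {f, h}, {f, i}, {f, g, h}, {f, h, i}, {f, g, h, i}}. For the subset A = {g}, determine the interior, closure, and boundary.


int(A) = ∅, cl(A) = {g}, ∂A = {g}.

Closed sets in (X, τ) are complements of opens:
  closed(X, τ) = {∅, {g}, {i}, {g, h}, {g, i}, {f, g, i}, {g, h, i}, {f, g, h, i}}.
int(A) = ⋃ {U ∈ τ : U ⊆ A}. Opens contained in A: ∅.
Taking the union of these: int(A) = ∅.
cl(A) = ⋂ {C closed : A ⊆ C}. Closed sets containing A: {g}, {g, h}, {g, i}, {f, g, i}, {g, h, i}, {f, g, h, i}.
Intersecting these: cl(A) = {g}.
∂A = cl(A) ∖ int(A) = {g} ∖ ∅ = {g}.


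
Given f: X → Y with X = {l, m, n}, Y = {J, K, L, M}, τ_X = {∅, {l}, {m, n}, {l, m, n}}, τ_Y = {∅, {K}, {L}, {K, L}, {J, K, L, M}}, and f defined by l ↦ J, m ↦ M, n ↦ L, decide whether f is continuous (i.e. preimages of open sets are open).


f is NOT continuous.

Compute f^{-1}(U) for each U ∈ τ_Y:
  U = ∅: f^{-1}(U) = ∅ ∈ τ_X ✓.
  U = {K}: f^{-1}(U) = ∅ ∈ τ_X ✓.
  U = {L}: f^{-1}(U) = {n} ∉ τ_X ✗.
  U = {K, L}: f^{-1}(U) = {n} ∉ τ_X ✗.
  U = {J, K, L, M}: f^{-1}(U) = {l, m, n} ∈ τ_X ✓.
Found U = {L} with f^{-1}(U) = {n} not in τ_X. Therefore f is NOT continuous.


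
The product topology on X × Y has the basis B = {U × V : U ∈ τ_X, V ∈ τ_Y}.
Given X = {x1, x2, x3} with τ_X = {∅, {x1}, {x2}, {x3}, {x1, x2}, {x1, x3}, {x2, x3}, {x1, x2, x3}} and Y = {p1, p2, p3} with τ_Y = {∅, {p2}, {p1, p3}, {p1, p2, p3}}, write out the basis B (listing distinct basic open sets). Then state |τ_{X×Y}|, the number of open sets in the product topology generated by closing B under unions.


Basis B = {∅ × ∅, {x1} × {p2}, {x2} × {p2}, {x3} × {p2}, {x1} × {p1, p3}, {x1, x2} × {p2}, {x1, x3} × {p2}, {x2} × {p1, p3}, {x2, x3} × {p2}, {x3} × {p1, p3}, {x1} × {p1, p2, p3}, {x1, x2, x3} × {p2}, {x2} × {p1, p2, p3}, {x3} × {p1, p2, p3}, {x1, x2} × {p1, p3}, {x1, x3} × {p1, p3}, {x2, x3} × {p1, p3}, {x1, x2} × {p1, p2, p3}, {x1, x3} × {p1, p2, p3}, {x1, x2, x3} × {p1, p3}, {x2, x3} × {p1, p2, p3}, {x1, x2, x3} × {p1, p2, p3}}; |τ_{X×Y}| = 64.

Enumerate products U × V with U ∈ τ_X, V ∈ τ_Y (deduplicated):
  ∅ × ∅ = {} (∅)
  {x1} × {p2} = {(x1,p2)}
  {x2} × {p2} = {(x2,p2)}
  {x3} × {p2} = {(x3,p2)}
  {x1} × {p1, p3} = {(x1,p1), (x1,p3)}
  {x1, x2} × {p2} = {(x1,p2), (x2,p2)}
  {x1, x3} × {p2} = {(x1,p2), (x3,p2)}
  {x2} × {p1, p3} = {(x2,p1), (x2,p3)}
  {x2, x3} × {p2} = {(x2,p2), (x3,p2)}
  {x3} × {p1, p3} = {(x3,p1), (x3,p3)}
  {x1} × {p1, p2, p3} = {(x1,p1), (x1,p2), (x1,p3)}
  {x1, x2, x3} × {p2} = {(x1,p2), (x2,p2), (x3,p2)}
  {x2} × {p1, p2, p3} = {(x2,p1), (x2,p2), (x2,p3)}
  {x3} × {p1, p2, p3} = {(x3,p1), (x3,p2), (x3,p3)}
  {x1, x2} × {p1, p3} = {(x1,p1), (x1,p3), (x2,p1), (x2,p3)}
  {x1, x3} × {p1, p3} = {(x1,p1), (x1,p3), (x3,p1), (x3,p3)}
  {x2, x3} × {p1, p3} = {(x2,p1), (x2,p3), (x3,p1), (x3,p3)}
  {x1, x2} × {p1, p2, p3} = {(x1,p1), (x1,p2), (x1,p3), (x2,p1), (x2,p2), (x2,p3)}
  {x1, x3} × {p1, p2, p3} = {(x1,p1), (x1,p2), (x1,p3), (x3,p1), (x3,p2), (x3,p3)}
  {x1, x2, x3} × {p1, p3} = {(x1,p1), (x1,p3), (x2,p1), (x2,p3), (x3,p1), (x3,p3)}
  {x2, x3} × {p1, p2, p3} = {(x2,p1), (x2,p2), (x2,p3), (x3,p1), (x3,p2), (x3,p3)}
  {x1, x2, x3} × {p1, p2, p3} = {(x1,p1), (x1,p2), (x1,p3), (x2,p1), (x2,p2), (x2,p3), (x3,p1), (x3,p2), (x3,p3)}
These 22 distinct sets form the basis B.
Close under arbitrary unions to get τ_{X×Y}; counting gives |τ_{X×Y}| = 64.


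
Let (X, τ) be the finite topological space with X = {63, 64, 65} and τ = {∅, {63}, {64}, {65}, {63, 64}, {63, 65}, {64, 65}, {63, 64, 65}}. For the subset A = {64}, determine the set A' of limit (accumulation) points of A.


A' = ∅

For each x ∈ X, list the open sets U ∈ τ with x ∈ U, then check whether U ∩ (A ∖ {x}) ≠ ∅ for every such U.
  x = 63: open {63} ∋ x has {63} ∩ (A ∖ {63}) = ∅, so x is NOT a limit point.
  x = 64: open {64} ∋ x has {64} ∩ (A ∖ {64}) = ∅, so x is NOT a limit point.
  x = 65: open {65} ∋ x has {65} ∩ (A ∖ {65}) = ∅, so x is NOT a limit point.
Collecting: A' = ∅.


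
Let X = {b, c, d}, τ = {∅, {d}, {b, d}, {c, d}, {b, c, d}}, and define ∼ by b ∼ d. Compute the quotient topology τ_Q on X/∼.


X/∼ = {[b=d], [c]}; |τ_Q| = 3.

Equivalence classes: [b=d], [c].
Quotient map π: X → X/∼ sends b ↦ [b=d], c ↦ [c], d ↦ [b=d].
For each subset V ⊆ X/∼, compute π^{-1}(V) ⊆ X and check whether π^{-1}(V) ∈ τ. V is open in τ_Q iff π^{-1}(V) ∈ τ.
  V = {}: π^{-1}(V) = ∅ ∈ τ ✓.
  V = {[b=d]}: π^{-1}(V) = {b, d} ∈ τ ✓.
  V = {[c]}: π^{-1}(V) = {c} ∉ τ ✗.
  V = {[b=d], [c]}: π^{-1}(V) = {b, c, d} ∈ τ ✓.
Open sets in the quotient: τ_Q = {{}, {[b=d]}, {[b=d], [c]}} (3 elements).


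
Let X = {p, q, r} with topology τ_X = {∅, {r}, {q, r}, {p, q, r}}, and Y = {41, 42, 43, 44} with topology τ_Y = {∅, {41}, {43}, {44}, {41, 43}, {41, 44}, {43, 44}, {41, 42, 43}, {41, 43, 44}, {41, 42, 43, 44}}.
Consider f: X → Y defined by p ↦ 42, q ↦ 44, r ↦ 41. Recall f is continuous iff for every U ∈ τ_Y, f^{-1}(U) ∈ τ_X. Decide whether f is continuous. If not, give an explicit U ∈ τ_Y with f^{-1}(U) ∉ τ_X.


f is NOT continuous.

Compute f^{-1}(U) for each U ∈ τ_Y:
  U = ∅: f^{-1}(U) = ∅ ∈ τ_X ✓.
  U = {41}: f^{-1}(U) = {r} ∈ τ_X ✓.
  U = {43}: f^{-1}(U) = ∅ ∈ τ_X ✓.
  U = {44}: f^{-1}(U) = {q} ∉ τ_X ✗.
  U = {41, 43}: f^{-1}(U) = {r} ∈ τ_X ✓.
  U = {41, 44}: f^{-1}(U) = {q, r} ∈ τ_X ✓.
  U = {43, 44}: f^{-1}(U) = {q} ∉ τ_X ✗.
  U = {41, 42, 43}: f^{-1}(U) = {p, r} ∉ τ_X ✗.
  U = {41, 43, 44}: f^{-1}(U) = {q, r} ∈ τ_X ✓.
  U = {41, 42, 43, 44}: f^{-1}(U) = {p, q, r} ∈ τ_X ✓.
Found U = {44} with f^{-1}(U) = {q} not in τ_X. Therefore f is NOT continuous.


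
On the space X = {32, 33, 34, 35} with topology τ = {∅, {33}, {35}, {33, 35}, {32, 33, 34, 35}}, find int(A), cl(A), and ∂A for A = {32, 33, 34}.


int(A) = {33}, cl(A) = {32, 33, 34}, ∂A = {32, 34}.

Closed sets in (X, τ) are complements of opens:
  closed(X, τ) = {∅, {32, 34}, {32, 33, 34}, {32, 34, 35}, {32, 33, 34, 35}}.
int(A) = ⋃ {U ∈ τ : U ⊆ A}. Opens contained in A: ∅, {33}.
Taking the union of these: int(A) = {33}.
cl(A) = ⋂ {C closed : A ⊆ C}. Closed sets containing A: {32, 33, 34}, {32, 33, 34, 35}.
Intersecting these: cl(A) = {32, 33, 34}.
∂A = cl(A) ∖ int(A) = {32, 33, 34} ∖ {33} = {32, 34}.


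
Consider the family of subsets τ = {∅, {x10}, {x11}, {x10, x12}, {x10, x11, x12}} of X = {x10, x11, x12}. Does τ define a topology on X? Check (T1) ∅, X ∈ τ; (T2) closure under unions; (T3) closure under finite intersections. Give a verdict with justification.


τ is NOT a topology on X.

Axiom (T1): ∅ ∈ τ? Yes; X ∈ τ? Yes.
Axiom (T2/T3): check pairwise unions and intersections of members of τ.
Counterexample for (T2): {x10} ∪ {x11} = {x10, x11} ∉ τ. Therefore τ is NOT a topology.


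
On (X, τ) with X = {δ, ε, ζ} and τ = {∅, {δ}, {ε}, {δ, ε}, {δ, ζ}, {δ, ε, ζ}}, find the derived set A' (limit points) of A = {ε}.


A' = ∅

For each x ∈ X, list the open sets U ∈ τ with x ∈ U, then check whether U ∩ (A ∖ {x}) ≠ ∅ for every such U.
  x = δ: open {δ} ∋ x has {δ} ∩ (A ∖ {δ}) = ∅, so x is NOT a limit point.
  x = ε: open {ε} ∋ x has {ε} ∩ (A ∖ {ε}) = ∅, so x is NOT a limit point.
  x = ζ: open {δ, ζ} ∋ x has {δ, ζ} ∩ (A ∖ {ζ}) = ∅, so x is NOT a limit point.
Collecting: A' = ∅.


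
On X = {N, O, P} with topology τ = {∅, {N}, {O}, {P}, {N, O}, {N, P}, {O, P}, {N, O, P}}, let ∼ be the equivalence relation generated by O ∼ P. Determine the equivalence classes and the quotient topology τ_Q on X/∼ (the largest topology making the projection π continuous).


X/∼ = {[N], [O=P]}; |τ_Q| = 4.

Equivalence classes: [N], [O=P].
Quotient map π: X → X/∼ sends N ↦ [N], O ↦ [O=P], P ↦ [O=P].
For each subset V ⊆ X/∼, compute π^{-1}(V) ⊆ X and check whether π^{-1}(V) ∈ τ. V is open in τ_Q iff π^{-1}(V) ∈ τ.
  V = {}: π^{-1}(V) = ∅ ∈ τ ✓.
  V = {[N]}: π^{-1}(V) = {N} ∈ τ ✓.
  V = {[O=P]}: π^{-1}(V) = {O, P} ∈ τ ✓.
  V = {[N], [O=P]}: π^{-1}(V) = {N, O, P} ∈ τ ✓.
Open sets in the quotient: τ_Q = {{}, {[N]}, {[O=P]}, {[N], [O=P]}} (4 elements).


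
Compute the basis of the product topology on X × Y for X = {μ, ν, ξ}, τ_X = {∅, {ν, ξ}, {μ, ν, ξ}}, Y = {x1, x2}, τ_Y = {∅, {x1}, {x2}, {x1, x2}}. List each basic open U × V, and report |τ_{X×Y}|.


Basis B = {∅ × ∅, {ν, ξ} × {x1}, {ν, ξ} × {x2}, {μ, ν, ξ} × {x1}, {μ, ν, ξ} × {x2}, {ν, ξ} × {x1, x2}, {μ, ν, ξ} × {x1, x2}}; |τ_{X×Y}| = 9.

Enumerate products U × V with U ∈ τ_X, V ∈ τ_Y (deduplicated):
  ∅ × ∅ = {} (∅)
  {ν, ξ} × {x1} = {(ν,x1), (ξ,x1)}
  {ν, ξ} × {x2} = {(ν,x2), (ξ,x2)}
  {μ, ν, ξ} × {x1} = {(μ,x1), (ν,x1), (ξ,x1)}
  {μ, ν, ξ} × {x2} = {(μ,x2), (ν,x2), (ξ,x2)}
  {ν, ξ} × {x1, x2} = {(ν,x1), (ν,x2), (ξ,x1), (ξ,x2)}
  {μ, ν, ξ} × {x1, x2} = {(μ,x1), (μ,x2), (ν,x1), (ν,x2), (ξ,x1), (ξ,x2)}
These 7 distinct sets form the basis B.
Close under arbitrary unions to get τ_{X×Y}; counting gives |τ_{X×Y}| = 9.


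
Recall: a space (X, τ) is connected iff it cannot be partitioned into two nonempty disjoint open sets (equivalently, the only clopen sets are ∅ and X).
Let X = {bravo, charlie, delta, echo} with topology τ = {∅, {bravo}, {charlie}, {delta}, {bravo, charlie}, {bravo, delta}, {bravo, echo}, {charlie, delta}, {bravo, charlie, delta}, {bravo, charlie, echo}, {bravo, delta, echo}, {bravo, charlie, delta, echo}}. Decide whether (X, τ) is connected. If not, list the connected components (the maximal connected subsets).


(X, τ) is disconnected; components = [{charlie}, {delta}, {bravo, echo}].

Find clopen sets (U ∈ τ with X ∖ U ∈ τ):
  U = ∅, X ∖ U = {bravo, charlie, delta, echo} — both open, so U is clopen.
  U = {charlie}, X ∖ U = {bravo, delta, echo} — both open, so U is clopen.
  U = {delta}, X ∖ U = {bravo, charlie, echo} — both open, so U is clopen.
  U = {bravo, echo}, X ∖ U = {charlie, delta} — both open, so U is clopen.
  U = {charlie, delta}, X ∖ U = {bravo, echo} — both open, so U is clopen.
  U = {bravo, charlie, echo}, X ∖ U = {delta} — both open, so U is clopen.
  U = {bravo, delta, echo}, X ∖ U = {charlie} — both open, so U is clopen.
  U = {bravo, charlie, delta, echo}, X ∖ U = ∅ — both open, so U is clopen.
Nontrivial clopen(s) exist: e.g. {bravo, delta, echo}. So (X, τ) is disconnected.
Compute connected components by grouping points that agree on all clopens:
  component: {charlie}
  component: {delta}
  component: {bravo, echo}


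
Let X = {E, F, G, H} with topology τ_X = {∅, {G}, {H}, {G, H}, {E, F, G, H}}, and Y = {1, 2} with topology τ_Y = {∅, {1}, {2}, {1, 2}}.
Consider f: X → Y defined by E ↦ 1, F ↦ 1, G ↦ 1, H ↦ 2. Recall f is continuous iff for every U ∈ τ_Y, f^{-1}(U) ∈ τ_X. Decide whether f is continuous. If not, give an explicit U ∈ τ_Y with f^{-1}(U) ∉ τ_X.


f is NOT continuous.

Compute f^{-1}(U) for each U ∈ τ_Y:
  U = ∅: f^{-1}(U) = ∅ ∈ τ_X ✓.
  U = {1}: f^{-1}(U) = {E, F, G} ∉ τ_X ✗.
  U = {2}: f^{-1}(U) = {H} ∈ τ_X ✓.
  U = {1, 2}: f^{-1}(U) = {E, F, G, H} ∈ τ_X ✓.
Found U = {1} with f^{-1}(U) = {E, F, G} not in τ_X. Therefore f is NOT continuous.


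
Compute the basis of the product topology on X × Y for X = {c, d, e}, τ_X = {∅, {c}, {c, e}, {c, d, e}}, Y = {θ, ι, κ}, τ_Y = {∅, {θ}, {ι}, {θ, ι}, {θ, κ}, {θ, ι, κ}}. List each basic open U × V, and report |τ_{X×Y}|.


Basis B = {∅ × ∅, {c} × {θ}, {c} × {ι}, {c} × {θ, ι}, {c} × {θ, κ}, {c, e} × {θ}, {c, e} × {ι}, {c} × {θ, ι, κ}, {c, d, e} × {θ}, {c, d, e} × {ι}, {c, e} × {θ, ι}, {c, e} × {θ, κ}, {c, e} × {θ, ι, κ}, {c, d, e} × {θ, ι}, {c, d, e} × {θ, κ}, {c, d, e} × {θ, ι, κ}}; |τ_{X×Y}| = 40.

Enumerate products U × V with U ∈ τ_X, V ∈ τ_Y (deduplicated):
  ∅ × ∅ = {} (∅)
  {c} × {θ} = {(c,θ)}
  {c} × {ι} = {(c,ι)}
  {c} × {θ, ι} = {(c,θ), (c,ι)}
  {c} × {θ, κ} = {(c,θ), (c,κ)}
  {c, e} × {θ} = {(c,θ), (e,θ)}
  {c, e} × {ι} = {(c,ι), (e,ι)}
  {c} × {θ, ι, κ} = {(c,θ), (c,ι), (c,κ)}
  {c, d, e} × {θ} = {(c,θ), (d,θ), (e,θ)}
  {c, d, e} × {ι} = {(c,ι), (d,ι), (e,ι)}
  {c, e} × {θ, ι} = {(c,θ), (c,ι), (e,θ), (e,ι)}
  {c, e} × {θ, κ} = {(c,θ), (c,κ), (e,θ), (e,κ)}
  {c, e} × {θ, ι, κ} = {(c,θ), (c,ι), (c,κ), (e,θ), (e,ι), (e,κ)}
  {c, d, e} × {θ, ι} = {(c,θ), (c,ι), (d,θ), (d,ι), (e,θ), (e,ι)}
  {c, d, e} × {θ, κ} = {(c,θ), (c,κ), (d,θ), (d,κ), (e,θ), (e,κ)}
  {c, d, e} × {θ, ι, κ} = {(c,θ), (c,ι), (c,κ), (d,θ), (d,ι), (d,κ), (e,θ), (e,ι), (e,κ)}
These 16 distinct sets form the basis B.
Close under arbitrary unions to get τ_{X×Y}; counting gives |τ_{X×Y}| = 40.


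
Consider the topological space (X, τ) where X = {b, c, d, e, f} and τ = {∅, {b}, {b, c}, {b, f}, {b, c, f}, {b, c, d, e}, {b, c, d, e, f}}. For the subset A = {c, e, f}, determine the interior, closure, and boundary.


int(A) = ∅, cl(A) = {c, d, e, f}, ∂A = {c, d, e, f}.

Closed sets in (X, τ) are complements of opens:
  closed(X, τ) = {∅, {f}, {d, e}, {c, d, e}, {d, e, f}, {c, d, e, f}, {b, c, d, e, f}}.
int(A) = ⋃ {U ∈ τ : U ⊆ A}. Opens contained in A: ∅.
Taking the union of these: int(A) = ∅.
cl(A) = ⋂ {C closed : A ⊆ C}. Closed sets containing A: {c, d, e, f}, {b, c, d, e, f}.
Intersecting these: cl(A) = {c, d, e, f}.
∂A = cl(A) ∖ int(A) = {c, d, e, f} ∖ ∅ = {c, d, e, f}.


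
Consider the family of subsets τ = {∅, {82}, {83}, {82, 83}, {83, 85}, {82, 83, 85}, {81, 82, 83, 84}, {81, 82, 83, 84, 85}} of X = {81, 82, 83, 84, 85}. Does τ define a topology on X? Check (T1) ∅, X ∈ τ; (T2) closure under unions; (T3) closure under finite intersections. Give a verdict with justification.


τ IS a topology on X.

Axiom (T1): ∅ ∈ τ? Yes; X ∈ τ? Yes.
Axiom (T2/T3): check pairwise unions and intersections of members of τ.
All pairwise intersections and unions checked — each lies in τ. Therefore τ satisfies (T1), (T2), (T3): it IS a topology on X.


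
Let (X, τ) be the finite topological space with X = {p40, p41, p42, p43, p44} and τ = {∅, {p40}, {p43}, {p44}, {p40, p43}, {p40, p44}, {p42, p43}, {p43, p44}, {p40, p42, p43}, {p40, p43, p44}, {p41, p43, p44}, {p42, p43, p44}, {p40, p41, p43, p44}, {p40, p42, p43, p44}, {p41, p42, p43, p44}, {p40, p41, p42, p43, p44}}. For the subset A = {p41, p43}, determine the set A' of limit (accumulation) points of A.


A' = {p41, p42}

For each x ∈ X, list the open sets U ∈ τ with x ∈ U, then check whether U ∩ (A ∖ {x}) ≠ ∅ for every such U.
  x = p40: open {p40} ∋ x has {p40} ∩ (A ∖ {p40}) = ∅, so x is NOT a limit point.
  x = p41: opens ∋ x are {p41, p43, p44}, {p40, p41, p43, p44}, {p41, p42, p43, p44}, {p40, p41, p42, p43, p44}; each meets A ∖ {p41}, so x IS a limit point.
  x = p42: opens ∋ x are {p42, p43}, {p40, p42, p43}, {p42, p43, p44}, {p40, p42, p43, p44}, {p41, p42, p43, p44}, {p40, p41, p42, p43, p44}; each meets A ∖ {p42}, so x IS a limit point.
  x = p43: open {p43} ∋ x has {p43} ∩ (A ∖ {p43}) = ∅, so x is NOT a limit point.
  x = p44: open {p44} ∋ x has {p44} ∩ (A ∖ {p44}) = ∅, so x is NOT a limit point.
Collecting: A' = {p41, p42}.


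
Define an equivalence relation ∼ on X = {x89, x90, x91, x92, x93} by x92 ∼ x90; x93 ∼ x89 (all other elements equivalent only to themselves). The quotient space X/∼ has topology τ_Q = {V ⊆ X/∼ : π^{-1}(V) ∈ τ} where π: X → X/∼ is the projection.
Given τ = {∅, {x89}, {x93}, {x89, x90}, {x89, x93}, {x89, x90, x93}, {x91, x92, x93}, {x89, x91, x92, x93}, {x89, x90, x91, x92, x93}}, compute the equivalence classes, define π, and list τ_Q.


X/∼ = {[x89=x93], [x90=x92], [x91]}; |τ_Q| = 3.

Equivalence classes: [x89=x93], [x90=x92], [x91].
Quotient map π: X → X/∼ sends x89 ↦ [x89=x93], x90 ↦ [x90=x92], x91 ↦ [x91], x92 ↦ [x90=x92], x93 ↦ [x89=x93].
For each subset V ⊆ X/∼, compute π^{-1}(V) ⊆ X and check whether π^{-1}(V) ∈ τ. V is open in τ_Q iff π^{-1}(V) ∈ τ.
  V = {}: π^{-1}(V) = ∅ ∈ τ ✓.
  V = {[x89=x93]}: π^{-1}(V) = {x89, x93} ∈ τ ✓.
  V = {[x90=x92]}: π^{-1}(V) = {x90, x92} ∉ τ ✗.
  V = {[x89=x93], [x90=x92]}: π^{-1}(V) = {x89, x90, x92, x93} ∉ τ ✗.
  V = {[x91]}: π^{-1}(V) = {x91} ∉ τ ✗.
  V = {[x89=x93], [x91]}: π^{-1}(V) = {x89, x91, x93} ∉ τ ✗.
  V = {[x90=x92], [x91]}: π^{-1}(V) = {x90, x91, x92} ∉ τ ✗.
  V = {[x89=x93], [x90=x92], [x91]}: π^{-1}(V) = {x89, x90, x91, x92, x93} ∈ τ ✓.
Open sets in the quotient: τ_Q = {{}, {[x89=x93]}, {[x89=x93], [x90=x92], [x91]}} (3 elements).


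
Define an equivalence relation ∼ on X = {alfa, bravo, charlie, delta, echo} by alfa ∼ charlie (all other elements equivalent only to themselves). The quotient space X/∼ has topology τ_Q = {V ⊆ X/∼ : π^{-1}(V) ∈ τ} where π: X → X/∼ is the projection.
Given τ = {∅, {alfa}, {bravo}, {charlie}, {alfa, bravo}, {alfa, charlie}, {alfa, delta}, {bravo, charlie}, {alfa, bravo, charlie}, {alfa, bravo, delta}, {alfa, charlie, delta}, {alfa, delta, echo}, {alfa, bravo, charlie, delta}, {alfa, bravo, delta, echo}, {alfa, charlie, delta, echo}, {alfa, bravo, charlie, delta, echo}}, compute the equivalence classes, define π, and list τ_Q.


X/∼ = {[alfa=charlie], [bravo], [delta], [echo]}; |τ_Q| = 8.

Equivalence classes: [alfa=charlie], [bravo], [delta], [echo].
Quotient map π: X → X/∼ sends alfa ↦ [alfa=charlie], bravo ↦ [bravo], charlie ↦ [alfa=charlie], delta ↦ [delta], echo ↦ [echo].
For each subset V ⊆ X/∼, compute π^{-1}(V) ⊆ X and check whether π^{-1}(V) ∈ τ. V is open in τ_Q iff π^{-1}(V) ∈ τ.
  V = {}: π^{-1}(V) = ∅ ∈ τ ✓.
  V = {[alfa=charlie]}: π^{-1}(V) = {alfa, charlie} ∈ τ ✓.
  V = {[bravo]}: π^{-1}(V) = {bravo} ∈ τ ✓.
  V = {[alfa=charlie], [bravo]}: π^{-1}(V) = {alfa, bravo, charlie} ∈ τ ✓.
  V = {[delta]}: π^{-1}(V) = {delta} ∉ τ ✗.
  V = {[alfa=charlie], [delta]}: π^{-1}(V) = {alfa, charlie, delta} ∈ τ ✓.
  V = {[bravo], [delta]}: π^{-1}(V) = {bravo, delta} ∉ τ ✗.
  V = {[alfa=charlie], [bravo], [delta]}: π^{-1}(V) = {alfa, bravo, charlie, delta} ∈ τ ✓.
  V = {[echo]}: π^{-1}(V) = {echo} ∉ τ ✗.
  V = {[alfa=charlie], [echo]}: π^{-1}(V) = {alfa, charlie, echo} ∉ τ ✗.
  V = {[bravo], [echo]}: π^{-1}(V) = {bravo, echo} ∉ τ ✗.
  V = {[alfa=charlie], [bravo], [echo]}: π^{-1}(V) = {alfa, bravo, charlie, echo} ∉ τ ✗.
  V = {[delta], [echo]}: π^{-1}(V) = {delta, echo} ∉ τ ✗.
  V = {[alfa=charlie], [delta], [echo]}: π^{-1}(V) = {alfa, charlie, delta, echo} ∈ τ ✓.
  V = {[bravo], [delta], [echo]}: π^{-1}(V) = {bravo, delta, echo} ∉ τ ✗.
  V = {[alfa=charlie], [bravo], [delta], [echo]}: π^{-1}(V) = {alfa, bravo, charlie, delta, echo} ∈ τ ✓.
Open sets in the quotient: τ_Q = {{}, {[alfa=charlie]}, {[bravo]}, {[alfa=charlie], [bravo]}, {[alfa=charlie], [delta]}, {[alfa=charlie], [bravo], [delta]}, {[alfa=charlie], [delta], [echo]}, {[alfa=charlie], [bravo], [delta], [echo]}} (8 elements).


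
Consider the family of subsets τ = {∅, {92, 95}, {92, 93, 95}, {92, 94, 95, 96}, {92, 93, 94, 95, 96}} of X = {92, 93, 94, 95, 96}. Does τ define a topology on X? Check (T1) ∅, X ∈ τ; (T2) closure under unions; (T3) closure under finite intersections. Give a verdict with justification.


τ IS a topology on X.

Axiom (T1): ∅ ∈ τ? Yes; X ∈ τ? Yes.
Axiom (T2/T3): check pairwise unions and intersections of members of τ.
All pairwise intersections and unions checked — each lies in τ. Therefore τ satisfies (T1), (T2), (T3): it IS a topology on X.


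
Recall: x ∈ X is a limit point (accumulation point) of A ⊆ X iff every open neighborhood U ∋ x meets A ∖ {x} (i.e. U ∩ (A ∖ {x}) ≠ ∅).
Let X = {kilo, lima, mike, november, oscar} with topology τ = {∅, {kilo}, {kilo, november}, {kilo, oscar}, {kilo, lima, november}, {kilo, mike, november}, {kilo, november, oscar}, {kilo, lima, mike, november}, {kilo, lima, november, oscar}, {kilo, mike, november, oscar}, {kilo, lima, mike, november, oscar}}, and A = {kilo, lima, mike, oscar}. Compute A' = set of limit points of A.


A' = {lima, mike, november, oscar}

For each x ∈ X, list the open sets U ∈ τ with x ∈ U, then check whether U ∩ (A ∖ {x}) ≠ ∅ for every such U.
  x = kilo: open {kilo} ∋ x has {kilo} ∩ (A ∖ {kilo}) = ∅, so x is NOT a limit point.
  x = lima: opens ∋ x are {kilo, lima, november}, {kilo, lima, mike, november}, {kilo, lima, november, oscar}, {kilo, lima, mike, november, oscar}; each meets A ∖ {lima}, so x IS a limit point.
  x = mike: opens ∋ x are {kilo, mike, november}, {kilo, lima, mike, november}, {kilo, mike, november, oscar}, {kilo, lima, mike, november, oscar}; each meets A ∖ {mike}, so x IS a limit point.
  x = november: opens ∋ x are {kilo, november}, {kilo, lima, november}, {kilo, mike, november}, {kilo, november, oscar}, {kilo, lima, mike, november}, {kilo, lima, november, oscar}, {kilo, mike, november, oscar}, {kilo, lima, mike, november, oscar}; each meets A ∖ {november}, so x IS a limit point.
  x = oscar: opens ∋ x are {kilo, oscar}, {kilo, november, oscar}, {kilo, lima, november, oscar}, {kilo, mike, november, oscar}, {kilo, lima, mike, november, oscar}; each meets A ∖ {oscar}, so x IS a limit point.
Collecting: A' = {lima, mike, november, oscar}.


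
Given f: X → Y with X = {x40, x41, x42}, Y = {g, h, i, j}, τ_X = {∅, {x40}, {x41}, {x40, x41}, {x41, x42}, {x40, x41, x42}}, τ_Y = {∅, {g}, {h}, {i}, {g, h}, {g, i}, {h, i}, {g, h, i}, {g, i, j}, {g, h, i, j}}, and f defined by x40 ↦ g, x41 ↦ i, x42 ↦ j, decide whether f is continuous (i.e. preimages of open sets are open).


f IS continuous.

Compute f^{-1}(U) for each U ∈ τ_Y:
  U = ∅: f^{-1}(U) = ∅ ∈ τ_X ✓.
  U = {g}: f^{-1}(U) = {x40} ∈ τ_X ✓.
  U = {h}: f^{-1}(U) = ∅ ∈ τ_X ✓.
  U = {i}: f^{-1}(U) = {x41} ∈ τ_X ✓.
  U = {g, h}: f^{-1}(U) = {x40} ∈ τ_X ✓.
  U = {g, i}: f^{-1}(U) = {x40, x41} ∈ τ_X ✓.
  U = {h, i}: f^{-1}(U) = {x41} ∈ τ_X ✓.
  U = {g, h, i}: f^{-1}(U) = {x40, x41} ∈ τ_X ✓.
  U = {g, i, j}: f^{-1}(U) = {x40, x41, x42} ∈ τ_X ✓.
  U = {g, h, i, j}: f^{-1}(U) = {x40, x41, x42} ∈ τ_X ✓.
Every preimage lies in τ_X, so f IS continuous.


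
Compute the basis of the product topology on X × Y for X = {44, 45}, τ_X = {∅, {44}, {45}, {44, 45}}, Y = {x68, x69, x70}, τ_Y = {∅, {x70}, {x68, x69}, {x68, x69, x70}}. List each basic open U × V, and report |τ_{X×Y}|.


Basis B = {∅ × ∅, {44} × {x70}, {45} × {x70}, {44} × {x68, x69}, {44, 45} × {x70}, {45} × {x68, x69}, {44} × {x68, x69, x70}, {45} × {x68, x69, x70}, {44, 45} × {x68, x69}, {44, 45} × {x68, x69, x70}}; |τ_{X×Y}| = 16.

Enumerate products U × V with U ∈ τ_X, V ∈ τ_Y (deduplicated):
  ∅ × ∅ = {} (∅)
  {44} × {x70} = {(44,x70)}
  {45} × {x70} = {(45,x70)}
  {44} × {x68, x69} = {(44,x68), (44,x69)}
  {44, 45} × {x70} = {(44,x70), (45,x70)}
  {45} × {x68, x69} = {(45,x68), (45,x69)}
  {44} × {x68, x69, x70} = {(44,x68), (44,x69), (44,x70)}
  {45} × {x68, x69, x70} = {(45,x68), (45,x69), (45,x70)}
  {44, 45} × {x68, x69} = {(44,x68), (44,x69), (45,x68), (45,x69)}
  {44, 45} × {x68, x69, x70} = {(44,x68), (44,x69), (44,x70), (45,x68), (45,x69), (45,x70)}
These 10 distinct sets form the basis B.
Close under arbitrary unions to get τ_{X×Y}; counting gives |τ_{X×Y}| = 16.


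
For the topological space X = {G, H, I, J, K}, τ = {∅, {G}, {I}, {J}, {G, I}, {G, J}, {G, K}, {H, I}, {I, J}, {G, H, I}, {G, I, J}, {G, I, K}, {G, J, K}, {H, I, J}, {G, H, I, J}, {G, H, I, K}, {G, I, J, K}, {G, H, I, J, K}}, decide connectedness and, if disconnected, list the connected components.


(X, τ) is disconnected; components = [{J}, {G, K}, {H, I}].

Find clopen sets (U ∈ τ with X ∖ U ∈ τ):
  U = ∅, X ∖ U = {G, H, I, J, K} — both open, so U is clopen.
  U = {J}, X ∖ U = {G, H, I, K} — both open, so U is clopen.
  U = {G, K}, X ∖ U = {H, I, J} — both open, so U is clopen.
  U = {H, I}, X ∖ U = {G, J, K} — both open, so U is clopen.
  U = {G, J, K}, X ∖ U = {H, I} — both open, so U is clopen.
  U = {H, I, J}, X ∖ U = {G, K} — both open, so U is clopen.
  U = {G, H, I, K}, X ∖ U = {J} — both open, so U is clopen.
  U = {G, H, I, J, K}, X ∖ U = ∅ — both open, so U is clopen.
Nontrivial clopen(s) exist: e.g. {G, J, K}. So (X, τ) is disconnected.
Compute connected components by grouping points that agree on all clopens:
  component: {J}
  component: {G, K}
  component: {H, I}


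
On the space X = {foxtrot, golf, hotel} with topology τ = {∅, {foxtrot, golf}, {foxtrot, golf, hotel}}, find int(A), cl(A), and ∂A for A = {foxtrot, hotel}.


int(A) = ∅, cl(A) = {foxtrot, golf, hotel}, ∂A = {foxtrot, golf, hotel}.

Closed sets in (X, τ) are complements of opens:
  closed(X, τ) = {∅, {hotel}, {foxtrot, golf, hotel}}.
int(A) = ⋃ {U ∈ τ : U ⊆ A}. Opens contained in A: ∅.
Taking the union of these: int(A) = ∅.
cl(A) = ⋂ {C closed : A ⊆ C}. Closed sets containing A: {foxtrot, golf, hotel}.
Intersecting these: cl(A) = {foxtrot, golf, hotel}.
∂A = cl(A) ∖ int(A) = {foxtrot, golf, hotel} ∖ ∅ = {foxtrot, golf, hotel}.


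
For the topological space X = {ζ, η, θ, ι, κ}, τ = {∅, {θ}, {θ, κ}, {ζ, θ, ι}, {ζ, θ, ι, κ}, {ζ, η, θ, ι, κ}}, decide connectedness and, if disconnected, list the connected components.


(X, τ) is connected.

Find clopen sets (U ∈ τ with X ∖ U ∈ τ):
  U = ∅, X ∖ U = {ζ, η, θ, ι, κ} — both open, so U is clopen.
  U = {ζ, η, θ, ι, κ}, X ∖ U = ∅ — both open, so U is clopen.
Only trivial clopens (∅ and X) exist, so (X, τ) is connected.
Compute connected components by grouping points that agree on all clopens:
  component: {ζ, η, θ, ι, κ}


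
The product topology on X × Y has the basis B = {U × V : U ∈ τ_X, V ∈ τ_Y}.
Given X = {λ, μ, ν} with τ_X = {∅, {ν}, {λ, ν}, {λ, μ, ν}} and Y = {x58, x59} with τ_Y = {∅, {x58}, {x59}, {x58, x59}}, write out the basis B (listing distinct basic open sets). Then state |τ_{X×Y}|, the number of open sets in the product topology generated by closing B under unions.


Basis B = {∅ × ∅, {ν} × {x58}, {ν} × {x59}, {λ, ν} × {x58}, {λ, ν} × {x59}, {ν} × {x58, x59}, {λ, μ, ν} × {x58}, {λ, μ, ν} × {x59}, {λ, ν} × {x58, x59}, {λ, μ, ν} × {x58, x59}}; |τ_{X×Y}| = 16.

Enumerate products U × V with U ∈ τ_X, V ∈ τ_Y (deduplicated):
  ∅ × ∅ = {} (∅)
  {ν} × {x58} = {(ν,x58)}
  {ν} × {x59} = {(ν,x59)}
  {λ, ν} × {x58} = {(λ,x58), (ν,x58)}
  {λ, ν} × {x59} = {(λ,x59), (ν,x59)}
  {ν} × {x58, x59} = {(ν,x58), (ν,x59)}
  {λ, μ, ν} × {x58} = {(λ,x58), (μ,x58), (ν,x58)}
  {λ, μ, ν} × {x59} = {(λ,x59), (μ,x59), (ν,x59)}
  {λ, ν} × {x58, x59} = {(λ,x58), (λ,x59), (ν,x58), (ν,x59)}
  {λ, μ, ν} × {x58, x59} = {(λ,x58), (λ,x59), (μ,x58), (μ,x59), (ν,x58), (ν,x59)}
These 10 distinct sets form the basis B.
Close under arbitrary unions to get τ_{X×Y}; counting gives |τ_{X×Y}| = 16.
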